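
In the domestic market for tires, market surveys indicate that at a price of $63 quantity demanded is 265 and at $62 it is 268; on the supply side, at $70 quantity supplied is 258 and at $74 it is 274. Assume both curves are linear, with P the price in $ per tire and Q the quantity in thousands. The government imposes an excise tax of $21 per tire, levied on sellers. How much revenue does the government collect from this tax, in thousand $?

Demand slope: (268 − 265)/(62 − 63) = -3, so Qd = 454 − 3P.
Supply slope: (274 − 258)/(74 − 70) = 4, so Qs = 4P − 22.
Without the tax, 454 − 3P = 4P − 22 gives 7P = 476, so P* = $68 and Q* = 250.
With the tax collected from sellers, supply shifts: Qs = 4(P − 21) − 22.
Solving gives Q = 214 with buyers paying $80 and sellers receiving $59 (the $21 wedge).
Revenue = t · Q = 21 · 214 = $4494.

Tax revenue = $4494 thousand.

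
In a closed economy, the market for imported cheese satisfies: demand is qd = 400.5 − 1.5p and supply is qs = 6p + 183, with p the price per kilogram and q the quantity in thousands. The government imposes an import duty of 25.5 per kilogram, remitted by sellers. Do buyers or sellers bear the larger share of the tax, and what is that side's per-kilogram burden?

Without the tax, 400.5 − 1.5p = 6p + 183 gives 7.5p = 217.5, so p* = 29 and q* = 357.
With the tax collected from sellers, supply shifts: qs = 6(p − 25.5) + 183.
New equilibrium: buyers pay 49.4, sellers receive 23.9, q = 326.4. (Wedge: pb − ps = 25.5.)
Per-kilogram burden: buyers 20.4, sellers 5.1.
Buyers take the larger share because demand is less price-elastic here (demand slope 1.5 vs supply slope 6).
The less price-elastic side of the market bears the larger share of a per-unit tax.

Buyers bear the larger share: 20.4 per kilogram.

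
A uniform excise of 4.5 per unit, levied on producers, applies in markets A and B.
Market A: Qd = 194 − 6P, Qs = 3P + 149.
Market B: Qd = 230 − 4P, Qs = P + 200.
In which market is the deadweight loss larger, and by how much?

Market A: pre-tax P* = 5, Q* = 164; post-tax Q = 155; deadweight loss = 20.25.
Market B: pre-tax P* = 6, Q* = 206; post-tax Q = 202.4; deadweight loss = 8.1.
Difference: 20.25 vs 8.1 → market A is larger by 12.15.

Market A, by 12.15.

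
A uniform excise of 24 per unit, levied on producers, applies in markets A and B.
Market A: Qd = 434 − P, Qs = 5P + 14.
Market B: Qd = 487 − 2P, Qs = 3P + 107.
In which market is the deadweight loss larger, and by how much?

Market B, by 105.6.

Market A: pre-tax P* = 70, Q* = 364; post-tax Q = 344; deadweight loss = 240.
Market B: pre-tax P* = 76, Q* = 335; post-tax Q = 306.2; deadweight loss = 345.6.
Difference: 240 vs 345.6 → market B is larger by 105.6.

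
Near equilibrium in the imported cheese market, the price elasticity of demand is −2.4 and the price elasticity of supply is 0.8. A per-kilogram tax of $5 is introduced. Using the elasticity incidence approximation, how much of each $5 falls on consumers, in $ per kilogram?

Incidence ratio: consumers' share ≈ εs / (εs + |εd|) = 0.8 / (0.8 + 2.4) = 0.25.
So consumers bear ≈ 0.25 × $5 = $1.25; suppliers bear $3.75.

Consumers bear ≈ $1.25 per kilogram.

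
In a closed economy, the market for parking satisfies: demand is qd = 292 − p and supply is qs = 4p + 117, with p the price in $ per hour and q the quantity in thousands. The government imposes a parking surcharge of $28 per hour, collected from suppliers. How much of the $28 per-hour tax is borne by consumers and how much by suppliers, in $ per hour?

Without the tax, 292 − p = 4p + 117 gives 5p = 175, so p* = $35 and q* = 257.
With the tax collected from suppliers, supply shifts: qs = 4(p − 28) + 117.
Solving gives q = 234.6 with consumers paying $57.4 and suppliers receiving $29.4 (the $28 wedge).
Burden on consumers: $22.4; on suppliers: $5.6. (They sum to $28.)
The less price-elastic side of the market bears the larger share of a per-unit tax.

Consumers bear $22.4 per hour; suppliers bear $5.6 per hour.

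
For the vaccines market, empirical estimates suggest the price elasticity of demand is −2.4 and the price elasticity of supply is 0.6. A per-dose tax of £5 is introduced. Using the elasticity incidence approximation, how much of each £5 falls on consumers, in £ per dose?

Consumers bear ≈ £1 per dose.

Incidence ratio: consumers' share ≈ εs / (εs + |εd|) = 0.6 / (0.6 + 2.4) = 0.2.
So consumers bear ≈ 0.2 × £5 = £1; sellers bear £4.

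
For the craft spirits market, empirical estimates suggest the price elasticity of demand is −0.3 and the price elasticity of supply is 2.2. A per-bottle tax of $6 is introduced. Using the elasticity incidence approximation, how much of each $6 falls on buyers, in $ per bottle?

Incidence ratio: buyers' share ≈ εs / (εs + |εd|) = 2.2 / (2.2 + 0.3) = 0.88.
So buyers bear ≈ 0.88 × $6 = $5.28; sellers bear $0.72.

Buyers bear ≈ $5.28 per bottle.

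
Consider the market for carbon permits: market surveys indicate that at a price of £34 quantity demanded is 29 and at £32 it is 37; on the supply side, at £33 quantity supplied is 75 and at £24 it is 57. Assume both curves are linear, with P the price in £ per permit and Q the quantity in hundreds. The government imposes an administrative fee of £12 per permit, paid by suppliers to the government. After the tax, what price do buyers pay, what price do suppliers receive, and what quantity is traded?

Buyers pay £30; suppliers receive £18; quantity = 45.

Demand slope: (37 − 29)/(32 − 34) = -4, so Qd = 165 − 4P.
Supply slope: (57 − 75)/(24 − 33) = 2, so Qs = 2P + 9.
Without the tax, 165 − 4P = 2P + 9 gives 6P = 156, so P* = £26 and Q* = 61.
With the tax collected from suppliers, supply shifts: Qs = 2(P − 12) + 9.
Solving gives Q = 45 with buyers paying £30 and suppliers receiving £18 (the £12 wedge).
The less price-elastic side of the market bears the larger share of a per-unit tax.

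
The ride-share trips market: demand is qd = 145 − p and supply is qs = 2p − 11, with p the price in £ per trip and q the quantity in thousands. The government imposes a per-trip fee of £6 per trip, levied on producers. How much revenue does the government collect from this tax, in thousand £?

Without the tax, 145 − p = 2p − 11 gives 3p = 156, so p* = £52 and q* = 93.
With the tax collected from producers, supply shifts: qs = 2(p − 6) − 11.
Solving gives q = 89 with consumers paying £56 and producers receiving £50 (the £6 wedge).
Revenue = t · Q = 6 · 89 = £534.

Tax revenue = £534 thousand.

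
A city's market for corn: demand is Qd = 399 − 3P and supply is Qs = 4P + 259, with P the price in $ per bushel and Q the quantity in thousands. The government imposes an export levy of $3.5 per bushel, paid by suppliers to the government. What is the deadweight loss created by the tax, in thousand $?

Deadweight loss = $10.5 thousand.

Without the tax, 399 − 3P = 4P + 259 gives 7P = 140, so P* = $20 and Q* = 339.
With the tax collected from suppliers, supply shifts: Qs = 4(P − 3.5) + 259.
Solving gives Q = 333 with buyers paying $22 and suppliers receiving $18.5 (the $3.5 wedge).
Quantity falls by |ΔQ| = |339 − 333| = 6.
DWL = ½ · t · |ΔQ| = ½ · 3.5 · 6 = $10.5.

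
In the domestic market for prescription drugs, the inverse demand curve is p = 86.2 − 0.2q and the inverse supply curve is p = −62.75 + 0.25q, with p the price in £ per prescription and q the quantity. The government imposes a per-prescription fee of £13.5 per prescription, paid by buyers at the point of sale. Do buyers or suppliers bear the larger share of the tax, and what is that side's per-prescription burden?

Suppliers bear the larger share: £7.5 per prescription.

Inverting to q(p) form: qd = 431 − 5p; qs = 4p + 251.
Before the tax: set 431 − 5p = 4p + 251 → p* = £20, q* = 331.
With the tax collected from buyers, demand (in seller-price terms) shifts: qd = 431 − 5(p + 13.5).
New equilibrium: buyers pay £26, suppliers receive £12.5, q = 301. (Wedge: pb − ps = 13.5.)
Per-prescription burden: buyers £6, suppliers £7.5.
Suppliers take the larger share because supply is less price-elastic here (demand slope 5 vs supply slope 4).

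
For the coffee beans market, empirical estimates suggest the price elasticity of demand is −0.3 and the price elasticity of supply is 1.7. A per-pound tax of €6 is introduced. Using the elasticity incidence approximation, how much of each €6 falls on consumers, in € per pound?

Consumers bear ≈ €5.1 per pound.

Incidence ratio: consumers' share ≈ εs / (εs + |εd|) = 1.7 / (1.7 + 0.3) = 0.85.
So consumers bear ≈ 0.85 × €6 = €5.1; sellers bear €0.9.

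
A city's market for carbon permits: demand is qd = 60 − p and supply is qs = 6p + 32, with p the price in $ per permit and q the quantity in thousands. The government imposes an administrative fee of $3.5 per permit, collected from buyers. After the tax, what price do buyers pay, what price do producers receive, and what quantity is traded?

Without the tax, 60 − p = 6p + 32 gives 7p = 28, so p* = $4 and q* = 56.
With the tax collected from buyers, demand (in seller-price terms) shifts: qd = 60 − (p + 3.5).
New equilibrium: buyers pay $7, producers receive $3.5, q = 53. (Wedge: pb − ps = 3.5.)

Buyers pay $7; producers receive $3.5; quantity = 53.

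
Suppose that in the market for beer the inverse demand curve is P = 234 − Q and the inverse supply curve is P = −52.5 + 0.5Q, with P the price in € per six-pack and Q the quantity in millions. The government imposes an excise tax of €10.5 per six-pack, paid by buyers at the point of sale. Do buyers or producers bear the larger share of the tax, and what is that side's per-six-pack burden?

Rewrite in direct form: Qd = 234 − P and Qs = 2P + 105.
Without the tax, 234 − P = 2P + 105 gives 3P = 129, so P* = €43 and Q* = 191.
With the tax collected from buyers, demand (in seller-price terms) shifts: Qd = 234 − (P + 10.5).
Solving gives Q = 184 with buyers paying €50 and producers receiving €39.5 (the €10.5 wedge).
Per-six-pack burden: buyers €7, producers €3.5.
Buyers take the larger share because demand is less price-elastic here (demand slope 1 vs supply slope 2).

Buyers bear the larger share: €7 per six-pack.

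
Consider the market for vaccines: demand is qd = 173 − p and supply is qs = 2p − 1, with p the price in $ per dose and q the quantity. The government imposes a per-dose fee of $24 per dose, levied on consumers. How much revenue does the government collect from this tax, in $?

Before the tax: set 173 − p = 2p − 1 → p* = $58, q* = 115.
With the tax collected from consumers, demand (in seller-price terms) shifts: qd = 173 − (p + 24).
New equilibrium: consumers pay $74, sellers receive $50, q = 99. (Wedge: pb − ps = 24.)
Revenue = t · Q = 24 · 99 = $2376.

Tax revenue = $2376.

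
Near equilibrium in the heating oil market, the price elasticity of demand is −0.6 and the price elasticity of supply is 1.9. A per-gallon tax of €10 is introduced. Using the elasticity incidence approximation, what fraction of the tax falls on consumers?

Incidence ratio: consumers' share ≈ εs / (εs + |εd|) = 1.9 / (1.9 + 0.6) = 0.76.
Supply is the more elastic side, so consumers bear the larger share.

Consumers' share ≈ 0.76.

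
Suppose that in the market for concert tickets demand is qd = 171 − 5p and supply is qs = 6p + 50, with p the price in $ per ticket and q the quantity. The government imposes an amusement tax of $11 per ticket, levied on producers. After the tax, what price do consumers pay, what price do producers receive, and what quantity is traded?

Consumers pay $17; producers receive $6; quantity = 86.

Before the tax: set 171 − 5p = 6p + 50 → p* = $11, q* = 116.
With the tax collected from producers, supply shifts: qs = 6(p − 11) + 50.
Solving gives q = 86 with consumers paying $17 and producers receiving $6 (the $11 wedge).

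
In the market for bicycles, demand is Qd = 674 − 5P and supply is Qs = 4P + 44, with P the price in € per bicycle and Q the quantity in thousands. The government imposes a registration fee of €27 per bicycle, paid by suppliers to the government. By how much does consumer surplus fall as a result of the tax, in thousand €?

Without the tax, 674 − 5P = 4P + 44 gives 9P = 630, so P* = €70 and Q* = 324.
With the tax collected from suppliers, supply shifts: Qs = 4(P − 27) + 44.
Solving gives Q = 264 with buyers paying €82 and suppliers receiving €55 (the €27 wedge).
ΔCS is the trapezoid between Q = 264 and Q = 324 of height €12: ½ · (324 + 264) · 12 = €3528.

Consumer surplus falls by €3528 thousand.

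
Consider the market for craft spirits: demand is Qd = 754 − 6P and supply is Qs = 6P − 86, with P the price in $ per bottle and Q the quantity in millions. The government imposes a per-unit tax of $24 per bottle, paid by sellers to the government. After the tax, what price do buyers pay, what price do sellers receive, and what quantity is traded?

Buyers pay $82; sellers receive $58; quantity = 262.

Before the tax: set 754 − 6P = 6P − 86 → P* = $70, Q* = 334.
With the tax collected from sellers, supply shifts: Qs = 6(P − 24) − 86.
New equilibrium: buyers pay $82, sellers receive $58, Q = 262. (Wedge: Pb − Ps = 24.)
The less price-elastic side of the market bears the larger share of a per-unit tax.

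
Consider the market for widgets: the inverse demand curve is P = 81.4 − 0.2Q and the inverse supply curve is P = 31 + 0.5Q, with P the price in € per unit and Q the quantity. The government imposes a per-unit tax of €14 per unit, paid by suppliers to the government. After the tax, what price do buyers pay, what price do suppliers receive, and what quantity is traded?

Inverting to Q(P) form: Qd = 407 − 5P; Qs = 2P − 62.
Without the tax, 407 − 5P = 2P − 62 gives 7P = 469, so P* = €67 and Q* = 72.
With the tax collected from suppliers, supply shifts: Qs = 2(P − 14) − 62.
New equilibrium: buyers pay €71, suppliers receive €57, Q = 52. (Wedge: Pb − Ps = 14.)
The less price-elastic side of the market bears the larger share of a per-unit tax.

Buyers pay €71; suppliers receive €57; quantity = 52.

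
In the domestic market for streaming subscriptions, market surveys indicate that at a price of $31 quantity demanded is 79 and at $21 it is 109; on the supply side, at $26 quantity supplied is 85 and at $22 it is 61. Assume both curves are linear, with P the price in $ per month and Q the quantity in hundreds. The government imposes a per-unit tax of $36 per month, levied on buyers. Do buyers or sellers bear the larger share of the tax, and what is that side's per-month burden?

Demand slope: (109 − 79)/(21 − 31) = -3, so Qd = 172 − 3P.
Supply slope: (61 − 85)/(22 − 26) = 6, so Qs = 6P − 71.
Before the tax: set 172 − 3P = 6P − 71 → P* = $27, Q* = 91.
With the tax collected from buyers, demand (in seller-price terms) shifts: Qd = 172 − 3(P + 36).
Solving gives Q = 19 with buyers paying $51 and sellers receiving $15 (the $36 wedge).
Per-month burden: buyers $24, sellers $12.
Buyers take the larger share because demand is less price-elastic here (demand slope 3 vs supply slope 6).
The less price-elastic side of the market bears the larger share of a per-unit tax.

Buyers bear the larger share: $24 per month.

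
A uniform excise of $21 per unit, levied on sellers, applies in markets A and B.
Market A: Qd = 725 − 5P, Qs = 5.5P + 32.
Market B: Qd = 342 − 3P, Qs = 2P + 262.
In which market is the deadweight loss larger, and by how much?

Market A, by $312.9.

Market A: pre-tax P* = $66, Q* = 395; post-tax Q = 340; deadweight loss = $577.5.
Market B: pre-tax P* = $16, Q* = 294; post-tax Q = 268.8; deadweight loss = $264.6.
Difference: $577.5 vs $264.6 → market A is larger by $312.9.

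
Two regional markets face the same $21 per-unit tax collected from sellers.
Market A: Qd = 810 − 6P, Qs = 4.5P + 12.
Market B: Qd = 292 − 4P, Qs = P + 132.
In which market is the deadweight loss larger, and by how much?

Market A, by $390.6.

Market A: pre-tax P* = $76, Q* = 354; post-tax Q = 300; deadweight loss = $567.
Market B: pre-tax P* = $32, Q* = 164; post-tax Q = 147.2; deadweight loss = $176.4.
Difference: $567 vs $176.4 → market A is larger by $390.6.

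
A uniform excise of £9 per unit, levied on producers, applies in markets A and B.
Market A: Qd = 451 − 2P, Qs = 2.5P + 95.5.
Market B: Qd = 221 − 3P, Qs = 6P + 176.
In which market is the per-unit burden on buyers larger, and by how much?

Market A: pre-tax P* = £79, Q* = 293; post-tax Q = 283; per-unit burden on buyers = £5.
Market B: pre-tax P* = £5, Q* = 206; post-tax Q = 188; per-unit burden on buyers = £6.
Difference: £5 vs £6 → market B is larger by £1.

Market B, by £1.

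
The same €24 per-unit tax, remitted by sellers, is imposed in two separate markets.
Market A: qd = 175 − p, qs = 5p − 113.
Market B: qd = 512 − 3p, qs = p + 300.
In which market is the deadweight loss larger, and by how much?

Market A, by €24.

Market A: pre-tax p* = €48, q* = 127; post-tax q = 107; deadweight loss = €240.
Market B: pre-tax p* = €53, q* = 353; post-tax q = 335; deadweight loss = €216.
Difference: €240 vs €216 → market A is larger by €24.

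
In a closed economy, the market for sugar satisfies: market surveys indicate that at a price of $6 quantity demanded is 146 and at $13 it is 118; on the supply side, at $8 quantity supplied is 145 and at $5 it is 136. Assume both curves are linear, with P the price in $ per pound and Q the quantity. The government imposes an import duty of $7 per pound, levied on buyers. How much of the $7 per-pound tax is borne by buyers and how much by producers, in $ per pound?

Demand slope: (118 − 146)/(13 − 6) = -4, so Qd = 170 − 4P.
Supply slope: (136 − 145)/(5 − 8) = 3, so Qs = 3P + 121.
Without the tax, 170 − 4P = 3P + 121 gives 7P = 49, so P* = $7 and Q* = 142.
With the tax collected from buyers, demand (in seller-price terms) shifts: Qd = 170 − 4(P + 7).
New equilibrium: buyers pay $10, producers receive $3, Q = 130. (Wedge: Pb − Ps = 7.)
Burden on buyers: $3; on producers: $4. (They sum to $7.)

Buyers bear $3 per pound; producers bear $4 per pound.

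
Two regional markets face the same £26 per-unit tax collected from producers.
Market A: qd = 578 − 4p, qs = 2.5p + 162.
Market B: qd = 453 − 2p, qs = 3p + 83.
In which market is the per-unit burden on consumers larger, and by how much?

Market A: pre-tax p* = £64, q* = 322; post-tax q = 282; per-unit burden on consumers = £10.
Market B: pre-tax p* = £74, q* = 305; post-tax q = 273.8; per-unit burden on consumers = £15.6.
Difference: £10 vs £15.6 → market B is larger by £5.6.

Market B, by £5.6.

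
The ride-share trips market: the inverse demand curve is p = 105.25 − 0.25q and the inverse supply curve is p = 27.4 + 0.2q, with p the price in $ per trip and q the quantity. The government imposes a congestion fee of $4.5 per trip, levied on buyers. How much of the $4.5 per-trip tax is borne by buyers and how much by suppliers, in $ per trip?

Inverting to q(p) form: qd = 421 − 4p; qs = 5p − 137.
Without the tax, 421 − 4p = 5p − 137 gives 9p = 558, so p* = $62 and q* = 173.
With the tax collected from buyers, demand (in seller-price terms) shifts: qd = 421 − 4(p + 4.5).
New equilibrium: buyers pay $64.5, suppliers receive $60, q = 163. (Wedge: pb − ps = 4.5.)
Burden on buyers: $2.5; on suppliers: $2. (They sum to $4.5.)

Buyers bear $2.5 per trip; suppliers bear $2 per trip.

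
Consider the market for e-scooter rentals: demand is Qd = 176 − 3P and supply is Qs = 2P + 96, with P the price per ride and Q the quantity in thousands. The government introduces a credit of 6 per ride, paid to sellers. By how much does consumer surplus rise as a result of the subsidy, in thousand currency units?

Consumer surplus rises by 315.84 thousand.

Without the subsidy, 176 − 3P = 2P + 96 gives 5P = 80, so P* = 16 and Q* = 128.
With a per-unit subsidy paid to sellers, each receives P + 6 per unit sold, so supply becomes Qs = 2(P + 6) + 96.
Solving gives Q = 135.2 with buyers paying 13.6 and sellers receiving 19.6 (the 6 wedge).
ΔCS is the trapezoid between Q = 135.2 and Q = 128 of height 2.4: ½ · (128 + 135.2) · 2.4 = 315.84.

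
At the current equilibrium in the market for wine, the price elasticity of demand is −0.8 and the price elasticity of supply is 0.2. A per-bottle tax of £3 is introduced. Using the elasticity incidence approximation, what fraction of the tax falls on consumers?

Consumers' share ≈ 0.2.

Incidence ratio: consumers' share ≈ εs / (εs + |εd|) = 0.2 / (0.2 + 0.8) = 0.2.
Supply is the less elastic side, so consumers bear the smaller share.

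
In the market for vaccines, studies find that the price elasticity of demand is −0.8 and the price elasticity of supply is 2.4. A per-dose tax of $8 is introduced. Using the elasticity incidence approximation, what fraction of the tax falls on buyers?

Incidence ratio: buyers' share ≈ εs / (εs + |εd|) = 2.4 / (2.4 + 0.8) = 0.75.
Supply is the more elastic side, so buyers bear the larger share.

Buyers' share ≈ 0.75.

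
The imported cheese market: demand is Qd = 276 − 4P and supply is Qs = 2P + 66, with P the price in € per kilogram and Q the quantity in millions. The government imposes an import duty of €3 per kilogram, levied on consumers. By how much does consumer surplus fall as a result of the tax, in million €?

Without the tax, 276 − 4P = 2P + 66 gives 6P = 210, so P* = €35 and Q* = 136.
With the tax collected from consumers, demand (in seller-price terms) shifts: Qd = 276 − 4(P + 3).
New equilibrium: consumers pay €36, sellers receive €33, Q = 132. (Wedge: Pb − Ps = 3.)
ΔCS is the trapezoid between Q = 132 and Q = 136 of height €1: ½ · (136 + 132) · 1 = €134.

Consumer surplus falls by €134 million.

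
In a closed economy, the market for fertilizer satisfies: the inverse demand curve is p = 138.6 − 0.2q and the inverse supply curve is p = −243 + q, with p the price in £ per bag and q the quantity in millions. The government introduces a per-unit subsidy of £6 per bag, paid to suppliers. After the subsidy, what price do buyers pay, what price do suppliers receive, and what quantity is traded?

Rewrite in direct form: qd = 693 − 5p and qs = p + 243.
Without the subsidy, 693 − 5p = p + 243 gives 6p = 450, so p* = £75 and q* = 318.
With a per-unit subsidy paid to suppliers, each receives p + 6 per unit sold, so supply becomes qs = (p + 6) + 243.
New equilibrium: buyers pay £74, suppliers receive £80, q = 323. (Wedge: pb − ps = −6.)

Buyers pay £74; suppliers receive £80; quantity = 323.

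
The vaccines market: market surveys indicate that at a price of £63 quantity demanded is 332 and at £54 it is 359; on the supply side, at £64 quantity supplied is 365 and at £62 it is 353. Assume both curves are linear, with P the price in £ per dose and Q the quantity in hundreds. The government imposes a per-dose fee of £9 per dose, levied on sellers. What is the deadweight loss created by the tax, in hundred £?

Demand slope: (359 − 332)/(54 − 63) = -3, so Qd = 521 − 3P.
Supply slope: (353 − 365)/(62 − 64) = 6, so Qs = 6P − 19.
Before the tax: set 521 − 3P = 6P − 19 → P* = £60, Q* = 341.
With the tax collected from sellers, supply shifts: Qs = 6(P − 9) − 19.
Solving gives Q = 323 with buyers paying £66 and sellers receiving £57 (the £9 wedge).
Quantity falls by |ΔQ| = |341 − 323| = 18.
DWL = ½ · t · |ΔQ| = ½ · 9 · 18 = £81.

Deadweight loss = £81 hundred.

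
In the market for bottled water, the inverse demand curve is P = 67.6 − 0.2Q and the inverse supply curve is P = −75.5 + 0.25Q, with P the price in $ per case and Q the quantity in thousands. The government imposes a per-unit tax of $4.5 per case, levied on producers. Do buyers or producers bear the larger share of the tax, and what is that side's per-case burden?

Producers bear the larger share: $2.5 per case.

Inverting to Q(P) form: Qd = 338 − 5P; Qs = 4P + 302.
Without the tax, 338 − 5P = 4P + 302 gives 9P = 36, so P* = $4 and Q* = 318.
With the tax collected from producers, supply shifts: Qs = 4(P − 4.5) + 302.
New equilibrium: buyers pay $6, producers receive $1.5, Q = 308. (Wedge: Pb − Ps = 4.5.)
Per-case burden: buyers $2, producers $2.5.
Producers take the larger share because supply is less price-elastic here (demand slope 5 vs supply slope 4).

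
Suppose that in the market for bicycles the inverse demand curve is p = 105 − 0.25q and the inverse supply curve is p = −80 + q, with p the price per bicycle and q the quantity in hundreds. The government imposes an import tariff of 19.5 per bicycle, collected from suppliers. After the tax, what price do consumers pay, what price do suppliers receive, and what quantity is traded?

Consumers pay 71.9; suppliers receive 52.4; quantity = 132.4.

Inverting to q(p) form: qd = 420 − 4p; qs = p + 80.
Without the tax, 420 − 4p = p + 80 gives 5p = 340, so p* = 68 and q* = 148.
With the tax collected from suppliers, supply shifts: qs = (p − 19.5) + 80.
New equilibrium: consumers pay 71.9, suppliers receive 52.4, q = 132.4. (Wedge: pb − ps = 19.5.)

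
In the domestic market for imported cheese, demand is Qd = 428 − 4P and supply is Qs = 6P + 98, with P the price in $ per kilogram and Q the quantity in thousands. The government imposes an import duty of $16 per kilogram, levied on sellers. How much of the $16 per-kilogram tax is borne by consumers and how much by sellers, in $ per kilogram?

Before the tax: set 428 − 4P = 6P + 98 → P* = $33, Q* = 296.
With the tax collected from sellers, supply shifts: Qs = 6(P − 16) + 98.
New equilibrium: consumers pay $42.6, sellers receive $26.6, Q = 257.6. (Wedge: Pb − Ps = 16.)
Burden on consumers: $9.6; on sellers: $6.4. (They sum to $16.)
The less price-elastic side of the market bears the larger share of a per-unit tax.

Consumers bear $9.6 per kilogram; sellers bear $6.4 per kilogram.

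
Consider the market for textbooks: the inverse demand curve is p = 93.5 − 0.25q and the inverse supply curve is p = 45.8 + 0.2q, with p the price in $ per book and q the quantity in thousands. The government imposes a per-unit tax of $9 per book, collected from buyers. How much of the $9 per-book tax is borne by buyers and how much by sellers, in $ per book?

Inverting to q(p) form: qd = 374 − 4p; qs = 5p − 229.
Without the tax, 374 − 4p = 5p − 229 gives 9p = 603, so p* = $67 and q* = 106.
With the tax collected from buyers, demand (in seller-price terms) shifts: qd = 374 − 4(p + 9).
Solving gives q = 86 with buyers paying $72 and sellers receiving $63 (the $9 wedge).
Burden on buyers: $5; on sellers: $4. (They sum to $9.)

Buyers bear $5 per book; sellers bear $4 per book.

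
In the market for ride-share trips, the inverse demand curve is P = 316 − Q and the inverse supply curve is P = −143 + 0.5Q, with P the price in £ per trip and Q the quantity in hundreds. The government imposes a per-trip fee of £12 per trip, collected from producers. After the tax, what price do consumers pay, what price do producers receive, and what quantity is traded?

Consumers pay £18; producers receive £6; quantity = 298.

Rewrite in direct form: Qd = 316 − P and Qs = 2P + 286.
Before the tax: set 316 − P = 2P + 286 → P* = £10, Q* = 306.
With the tax collected from producers, supply shifts: Qs = 2(P − 12) + 286.
New equilibrium: consumers pay £18, producers receive £6, Q = 298. (Wedge: Pb − Ps = 12.)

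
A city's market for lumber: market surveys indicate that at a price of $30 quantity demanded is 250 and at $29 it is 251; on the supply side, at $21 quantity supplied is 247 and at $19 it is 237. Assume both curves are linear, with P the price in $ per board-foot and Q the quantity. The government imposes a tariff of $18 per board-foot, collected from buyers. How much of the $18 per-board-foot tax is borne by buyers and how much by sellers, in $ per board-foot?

Demand slope: (251 − 250)/(29 − 30) = -1, so Qd = 280 − P.
Supply slope: (237 − 247)/(19 − 21) = 5, so Qs = 5P + 142.
Without the tax, 280 − P = 5P + 142 gives 6P = 138, so P* = $23 and Q* = 257.
With the tax collected from buyers, demand (in seller-price terms) shifts: Qd = 280 − (P + 18).
Solving gives Q = 242 with buyers paying $38 and sellers receiving $20 (the $18 wedge).
Burden on buyers: $15; on sellers: $3. (They sum to $18.)

Buyers bear $15 per board-foot; sellers bear $3 per board-foot.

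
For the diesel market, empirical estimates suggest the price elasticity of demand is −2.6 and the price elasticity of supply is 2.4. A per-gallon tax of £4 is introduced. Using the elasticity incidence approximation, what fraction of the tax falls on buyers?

Buyers' share ≈ 0.48.

Incidence ratio: buyers' share ≈ εs / (εs + |εd|) = 2.4 / (2.4 + 2.6) = 0.48.
Supply is the less elastic side, so buyers bear the smaller share.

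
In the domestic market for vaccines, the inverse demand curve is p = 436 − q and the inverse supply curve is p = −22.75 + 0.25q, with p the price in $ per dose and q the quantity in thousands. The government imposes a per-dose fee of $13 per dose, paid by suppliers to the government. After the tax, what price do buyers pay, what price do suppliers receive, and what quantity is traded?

Buyers pay $79.4; suppliers receive $66.4; quantity = 356.6.

Inverting to q(p) form: qd = 436 − p; qs = 4p + 91.
Before the tax: set 436 − p = 4p + 91 → p* = $69, q* = 367.
With the tax collected from suppliers, supply shifts: qs = 4(p − 13) + 91.
Solving gives q = 356.6 with buyers paying $79.4 and suppliers receiving $66.4 (the $13 wedge).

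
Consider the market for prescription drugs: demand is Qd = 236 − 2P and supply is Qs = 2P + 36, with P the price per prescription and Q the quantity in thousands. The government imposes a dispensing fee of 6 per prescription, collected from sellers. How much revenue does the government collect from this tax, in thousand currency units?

Tax revenue = 780 thousand.

Before the tax: set 236 − 2P = 2P + 36 → P* = 50, Q* = 136.
With the tax collected from sellers, supply shifts: Qs = 2(P − 6) + 36.
New equilibrium: consumers pay 53, sellers receive 47, Q = 130. (Wedge: Pb − Ps = 6.)
Revenue = t · Q = 6 · 130 = 780.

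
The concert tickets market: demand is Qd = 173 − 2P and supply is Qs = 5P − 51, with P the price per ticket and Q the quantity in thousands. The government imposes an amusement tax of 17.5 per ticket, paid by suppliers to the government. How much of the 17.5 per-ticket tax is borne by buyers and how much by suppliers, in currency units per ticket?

Before the tax: set 173 − 2P = 5P − 51 → P* = 32, Q* = 109.
With the tax collected from suppliers, supply shifts: Qs = 5(P − 17.5) − 51.
Solving gives Q = 84 with buyers paying 44.5 and suppliers receiving 27 (the 17.5 wedge).
Burden on buyers: 12.5; on suppliers: 5. (They sum to 17.5.)

Buyers bear 12.5 per ticket; suppliers bear 5 per ticket.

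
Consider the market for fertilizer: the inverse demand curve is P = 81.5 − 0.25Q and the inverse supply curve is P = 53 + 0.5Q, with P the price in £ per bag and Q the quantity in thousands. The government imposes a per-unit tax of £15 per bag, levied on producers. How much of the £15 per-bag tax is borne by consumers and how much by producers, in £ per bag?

Consumers bear £5 per bag; producers bear £10 per bag.

Rewrite in direct form: Qd = 326 − 4P and Qs = 2P − 106.
Without the tax, 326 − 4P = 2P − 106 gives 6P = 432, so P* = £72 and Q* = 38.
With the tax collected from producers, supply shifts: Qs = 2(P − 15) − 106.
New equilibrium: consumers pay £77, producers receive £62, Q = 18. (Wedge: Pb − Ps = 15.)
Burden on consumers: £5; on producers: £10. (They sum to £15.)
The less price-elastic side of the market bears the larger share of a per-unit tax.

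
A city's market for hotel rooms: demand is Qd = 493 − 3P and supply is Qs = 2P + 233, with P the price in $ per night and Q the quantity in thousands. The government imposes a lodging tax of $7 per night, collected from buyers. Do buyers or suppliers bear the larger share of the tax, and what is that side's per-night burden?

Suppliers bear the larger share: $4.2 per night.

Without the tax, 493 − 3P = 2P + 233 gives 5P = 260, so P* = $52 and Q* = 337.
With the tax collected from buyers, demand (in seller-price terms) shifts: Qd = 493 − 3(P + 7).
New equilibrium: buyers pay $54.8, suppliers receive $47.8, Q = 328.6. (Wedge: Pb − Ps = 7.)
Per-night burden: buyers $2.8, suppliers $4.2.
Suppliers take the larger share because supply is less price-elastic here (demand slope 3 vs supply slope 2).
The less price-elastic side of the market bears the larger share of a per-unit tax.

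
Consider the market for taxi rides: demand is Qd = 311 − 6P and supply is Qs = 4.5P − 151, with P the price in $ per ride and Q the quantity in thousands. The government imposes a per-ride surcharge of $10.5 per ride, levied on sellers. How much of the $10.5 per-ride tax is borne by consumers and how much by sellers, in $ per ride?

Before the tax: set 311 − 6P = 4.5P − 151 → P* = $44, Q* = 47.
With the tax collected from sellers, supply shifts: Qs = 4.5(P − 10.5) − 151.
New equilibrium: consumers pay $48.5, sellers receive $38, Q = 20. (Wedge: Pb − Ps = 10.5.)
Burden on consumers: $4.5; on sellers: $6. (They sum to $10.5.)
The less price-elastic side of the market bears the larger share of a per-unit tax.

Consumers bear $4.5 per ride; sellers bear $6 per ride.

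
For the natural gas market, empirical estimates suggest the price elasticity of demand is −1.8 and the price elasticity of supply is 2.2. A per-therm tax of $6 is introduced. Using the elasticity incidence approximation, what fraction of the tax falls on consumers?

Consumers' share ≈ 0.55.

Incidence ratio: consumers' share ≈ εs / (εs + |εd|) = 2.2 / (2.2 + 1.8) = 0.55.
Supply is the more elastic side, so consumers bear the larger share.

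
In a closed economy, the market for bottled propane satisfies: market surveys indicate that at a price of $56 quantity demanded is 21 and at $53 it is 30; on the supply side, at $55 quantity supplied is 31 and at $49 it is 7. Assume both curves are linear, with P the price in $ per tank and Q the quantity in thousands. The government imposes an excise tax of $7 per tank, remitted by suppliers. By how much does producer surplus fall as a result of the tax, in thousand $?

Producer surplus falls by $63 thousand.

Demand slope: (30 − 21)/(53 − 56) = -3, so Qd = 189 − 3P.
Supply slope: (7 − 31)/(49 − 55) = 4, so Qs = 4P − 189.
Before the tax: set 189 − 3P = 4P − 189 → P* = $54, Q* = 27.
With the tax collected from suppliers, supply shifts: Qs = 4(P − 7) − 189.
New equilibrium: consumers pay $58, suppliers receive $51, Q = 15. (Wedge: Pb − Ps = 7.)
ΔPS is the trapezoid between Q = 15 and Q = 27 of height $3: ½ · (27 + 15) · 3 = $63.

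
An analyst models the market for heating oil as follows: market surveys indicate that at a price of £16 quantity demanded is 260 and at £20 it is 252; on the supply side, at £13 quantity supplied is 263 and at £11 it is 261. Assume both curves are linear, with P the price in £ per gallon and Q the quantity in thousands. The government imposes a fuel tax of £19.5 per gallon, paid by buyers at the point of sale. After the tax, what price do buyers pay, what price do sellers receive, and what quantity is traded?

Buyers pay £20.5; sellers receive £1; quantity = 251.

Demand slope: (252 − 260)/(20 − 16) = -2, so Qd = 292 − 2P.
Supply slope: (261 − 263)/(11 − 13) = 1, so Qs = P + 250.
Before the tax: set 292 − 2P = P + 250 → P* = £14, Q* = 264.
With the tax collected from buyers, demand (in seller-price terms) shifts: Qd = 292 − 2(P + 19.5).
New equilibrium: buyers pay £20.5, sellers receive £1, Q = 251. (Wedge: Pb − Ps = 19.5.)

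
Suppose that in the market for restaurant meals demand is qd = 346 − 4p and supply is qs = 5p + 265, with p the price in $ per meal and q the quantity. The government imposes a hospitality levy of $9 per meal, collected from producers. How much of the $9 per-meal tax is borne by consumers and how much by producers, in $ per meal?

Consumers bear $5 per meal; producers bear $4 per meal.

Without the tax, 346 − 4p = 5p + 265 gives 9p = 81, so p* = $9 and q* = 310.
With the tax collected from producers, supply shifts: qs = 5(p − 9) + 265.
New equilibrium: consumers pay $14, producers receive $5, q = 290. (Wedge: pb − ps = 9.)
Burden on consumers: $5; on producers: $4. (They sum to $9.)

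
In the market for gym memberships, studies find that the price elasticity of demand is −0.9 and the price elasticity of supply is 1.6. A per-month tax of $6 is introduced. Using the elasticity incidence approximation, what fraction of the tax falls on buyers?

Buyers' share ≈ 0.64.

Incidence ratio: buyers' share ≈ εs / (εs + |εd|) = 1.6 / (1.6 + 0.9) = 0.64.
Supply is the more elastic side, so buyers bear the larger share.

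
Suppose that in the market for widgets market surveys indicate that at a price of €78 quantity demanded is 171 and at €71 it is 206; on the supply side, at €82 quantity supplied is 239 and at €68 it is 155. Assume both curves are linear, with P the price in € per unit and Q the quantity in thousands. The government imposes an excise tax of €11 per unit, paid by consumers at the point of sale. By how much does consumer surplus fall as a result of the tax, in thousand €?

Consumer surplus falls by €1056 thousand.

Demand slope: (206 − 171)/(71 − 78) = -5, so Qd = 561 − 5P.
Supply slope: (155 − 239)/(68 − 82) = 6, so Qs = 6P − 253.
Before the tax: set 561 − 5P = 6P − 253 → P* = €74, Q* = 191.
With the tax collected from consumers, demand (in seller-price terms) shifts: Qd = 561 − 5(P + 11).
Solving gives Q = 161 with consumers paying €80 and producers receiving €69 (the €11 wedge).
ΔCS is the trapezoid between Q = 161 and Q = 191 of height €6: ½ · (191 + 161) · 6 = €1056.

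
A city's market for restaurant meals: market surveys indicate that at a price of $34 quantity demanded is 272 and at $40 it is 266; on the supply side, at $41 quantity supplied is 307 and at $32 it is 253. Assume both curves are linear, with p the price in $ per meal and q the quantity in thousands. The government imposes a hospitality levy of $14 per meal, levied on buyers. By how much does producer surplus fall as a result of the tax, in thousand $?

Demand slope: (266 − 272)/(40 − 34) = -1, so qd = 306 − p.
Supply slope: (253 − 307)/(32 − 41) = 6, so qs = 6p + 61.
Before the tax: set 306 − p = 6p + 61 → p* = $35, q* = 271.
With the tax collected from buyers, demand (in seller-price terms) shifts: qd = 306 − (p + 14).
New equilibrium: buyers pay $47, suppliers receive $33, q = 259. (Wedge: pb − ps = 14.)
ΔPS is the trapezoid between Q = 259 and Q = 271 of height $2: ½ · (271 + 259) · 2 = $530.

Producer surplus falls by $530 thousand.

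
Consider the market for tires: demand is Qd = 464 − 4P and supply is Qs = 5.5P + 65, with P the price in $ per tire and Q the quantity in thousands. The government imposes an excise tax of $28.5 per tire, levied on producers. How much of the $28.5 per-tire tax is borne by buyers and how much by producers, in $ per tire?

Without the tax, 464 − 4P = 5.5P + 65 gives 9.5P = 399, so P* = $42 and Q* = 296.
With the tax collected from producers, supply shifts: Qs = 5.5(P − 28.5) + 65.
New equilibrium: buyers pay $58.5, producers receive $30, Q = 230. (Wedge: Pb − Ps = 28.5.)
Burden on buyers: $16.5; on producers: $12. (They sum to $28.5.)

Buyers bear $16.5 per tire; producers bear $12 per tire.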